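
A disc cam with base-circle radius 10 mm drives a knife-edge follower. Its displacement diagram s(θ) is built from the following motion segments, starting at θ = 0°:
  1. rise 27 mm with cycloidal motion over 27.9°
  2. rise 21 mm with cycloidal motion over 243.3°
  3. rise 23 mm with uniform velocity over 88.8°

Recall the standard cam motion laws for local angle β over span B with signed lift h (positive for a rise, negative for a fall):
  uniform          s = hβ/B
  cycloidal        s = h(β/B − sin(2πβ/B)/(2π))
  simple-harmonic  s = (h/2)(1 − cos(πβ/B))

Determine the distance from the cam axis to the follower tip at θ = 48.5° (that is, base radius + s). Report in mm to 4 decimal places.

seg 1 [0°–27.9°] cycloidal, h=27: full span → s += 27 → s = 27.0000
seg 2 [27.9°–271.2°] cycloidal, h=21: θ=48.5° here. β=20.6, B=243.3. 21·(0.0847 − sin(2π·0.0847)/(2π)) = 0.0827 → s = 27.0827
radial distance = base radius + s = 10 + 27.0827 = 37.0827

37.0827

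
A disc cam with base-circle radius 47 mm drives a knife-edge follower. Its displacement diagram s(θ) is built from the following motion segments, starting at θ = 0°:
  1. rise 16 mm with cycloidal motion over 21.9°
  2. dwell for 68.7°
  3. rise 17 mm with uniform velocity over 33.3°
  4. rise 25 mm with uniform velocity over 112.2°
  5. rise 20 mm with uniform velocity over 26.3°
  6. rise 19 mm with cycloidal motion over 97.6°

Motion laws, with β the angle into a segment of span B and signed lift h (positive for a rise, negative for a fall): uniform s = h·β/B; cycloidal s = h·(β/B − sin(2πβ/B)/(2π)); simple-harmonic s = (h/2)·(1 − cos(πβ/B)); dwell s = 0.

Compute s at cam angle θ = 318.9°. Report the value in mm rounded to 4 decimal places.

seg 1 [0°–21.9°] cycloidal, h=16: full span → s += 16 → s = 16.0000
seg 2 [21.9°–90.6°] dwell: s stays 16.0000
seg 3 [90.6°–123.9°] uniform, h=17: full span → s += 17 → s = 33.0000
seg 4 [123.9°–236.1°] uniform, h=25: full span → s += 25 → s = 58.0000
seg 5 [236.1°–262.4°] uniform, h=20: full span → s += 20 → s = 78.0000
seg 6 [262.4°–360°] cycloidal, h=19: θ=318.9° here. β=56.5, B=97.6. 19·(0.5789 − sin(2π·0.5789)/(2π)) = 12.4373 → s = 90.4373

90.4373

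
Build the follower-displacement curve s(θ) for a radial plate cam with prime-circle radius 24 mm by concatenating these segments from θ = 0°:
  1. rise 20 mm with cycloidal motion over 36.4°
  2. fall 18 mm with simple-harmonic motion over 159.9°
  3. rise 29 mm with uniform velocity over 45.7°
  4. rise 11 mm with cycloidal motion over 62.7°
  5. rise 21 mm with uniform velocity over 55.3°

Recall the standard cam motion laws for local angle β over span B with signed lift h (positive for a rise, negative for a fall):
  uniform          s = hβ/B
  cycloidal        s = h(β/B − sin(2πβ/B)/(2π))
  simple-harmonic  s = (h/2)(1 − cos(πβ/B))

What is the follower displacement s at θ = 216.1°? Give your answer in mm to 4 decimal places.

seg 1 [0°–36.4°] cycloidal, h=20: full span → s += 20 → s = 20.0000
seg 2 [36.4°–196.3°] simple-harmonic, h=-18: full span → s += -18 → s = 2.0000
seg 3 [196.3°–242°] uniform, h=29: θ=216.1° here. β=19.8, B=45.7. 29·19.8/45.7 = 12.5646 → s = 14.5646

14.5646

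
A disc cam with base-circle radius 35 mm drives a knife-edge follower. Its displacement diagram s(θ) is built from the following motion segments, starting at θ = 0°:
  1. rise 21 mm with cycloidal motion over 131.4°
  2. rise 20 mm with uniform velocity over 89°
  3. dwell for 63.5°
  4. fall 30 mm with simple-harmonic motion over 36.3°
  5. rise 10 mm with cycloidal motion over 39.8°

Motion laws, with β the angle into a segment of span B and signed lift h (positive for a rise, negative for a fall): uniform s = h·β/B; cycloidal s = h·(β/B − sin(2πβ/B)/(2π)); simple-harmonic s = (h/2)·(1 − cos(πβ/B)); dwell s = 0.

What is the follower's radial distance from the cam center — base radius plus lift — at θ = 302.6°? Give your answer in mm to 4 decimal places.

seg 1 [0°–131.4°] cycloidal, h=21: full span → s += 21 → s = 21.0000
seg 2 [131.4°–220.4°] uniform, h=20: full span → s += 20 → s = 41.0000
seg 3 [220.4°–283.9°] dwell: s stays 41.0000
seg 4 [283.9°–320.2°] simple-harmonic, h=-30: θ=302.6° here. β=18.7, B=36.3. -30/2·(1 − cos(π·0.5152)) = -15.7137 → s = 25.2863
radial distance = base radius + s = 35 + 25.2863 = 60.2863

60.2863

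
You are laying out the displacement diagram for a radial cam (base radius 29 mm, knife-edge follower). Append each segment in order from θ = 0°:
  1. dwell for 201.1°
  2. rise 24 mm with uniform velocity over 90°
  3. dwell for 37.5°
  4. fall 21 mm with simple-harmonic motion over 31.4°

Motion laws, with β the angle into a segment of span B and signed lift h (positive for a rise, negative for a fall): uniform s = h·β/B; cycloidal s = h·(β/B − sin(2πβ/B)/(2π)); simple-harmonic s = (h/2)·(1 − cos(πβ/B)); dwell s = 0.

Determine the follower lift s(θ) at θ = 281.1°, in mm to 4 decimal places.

seg 1 [0°–201.1°] dwell: s stays 0.0000
seg 2 [201.1°–291.1°] uniform, h=24: θ=281.1° here. β=80, B=90. 24·80/90 = 21.3333 → s = 21.3333

21.3333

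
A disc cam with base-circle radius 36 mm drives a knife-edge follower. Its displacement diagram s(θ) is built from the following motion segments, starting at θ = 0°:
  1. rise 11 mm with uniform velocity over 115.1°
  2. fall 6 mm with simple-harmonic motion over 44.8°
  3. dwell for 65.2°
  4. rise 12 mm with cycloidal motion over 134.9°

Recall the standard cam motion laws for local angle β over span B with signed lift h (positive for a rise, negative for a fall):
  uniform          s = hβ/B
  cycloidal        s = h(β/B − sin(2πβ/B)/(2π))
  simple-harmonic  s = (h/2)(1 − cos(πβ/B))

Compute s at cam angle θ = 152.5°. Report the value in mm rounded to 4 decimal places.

seg 1 [0°–115.1°] uniform, h=11: full span → s += 11 → s = 11.0000
seg 2 [115.1°–159.9°] simple-harmonic, h=-6: θ=152.5° here. β=37.4, B=44.8. -6/2·(1 − cos(π·0.8348)) = -5.6051 → s = 5.3949

5.3949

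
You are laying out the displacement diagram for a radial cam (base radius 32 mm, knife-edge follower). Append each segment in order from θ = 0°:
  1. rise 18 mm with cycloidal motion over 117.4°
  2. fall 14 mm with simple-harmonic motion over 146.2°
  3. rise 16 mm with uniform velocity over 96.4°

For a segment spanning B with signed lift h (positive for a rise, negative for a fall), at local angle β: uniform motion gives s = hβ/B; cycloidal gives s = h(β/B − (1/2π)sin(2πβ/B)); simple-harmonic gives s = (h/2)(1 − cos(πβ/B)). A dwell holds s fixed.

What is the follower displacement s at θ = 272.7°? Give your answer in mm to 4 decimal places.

seg 1 [0°–117.4°] cycloidal, h=18: full span → s += 18 → s = 18.0000
seg 2 [117.4°–263.6°] simple-harmonic, h=-14: full span → s += -14 → s = 4.0000
seg 3 [263.6°–360°] uniform, h=16: θ=272.7° here. β=9.1, B=96.4. 16·9.1/96.4 = 1.5104 → s = 5.5104

5.5104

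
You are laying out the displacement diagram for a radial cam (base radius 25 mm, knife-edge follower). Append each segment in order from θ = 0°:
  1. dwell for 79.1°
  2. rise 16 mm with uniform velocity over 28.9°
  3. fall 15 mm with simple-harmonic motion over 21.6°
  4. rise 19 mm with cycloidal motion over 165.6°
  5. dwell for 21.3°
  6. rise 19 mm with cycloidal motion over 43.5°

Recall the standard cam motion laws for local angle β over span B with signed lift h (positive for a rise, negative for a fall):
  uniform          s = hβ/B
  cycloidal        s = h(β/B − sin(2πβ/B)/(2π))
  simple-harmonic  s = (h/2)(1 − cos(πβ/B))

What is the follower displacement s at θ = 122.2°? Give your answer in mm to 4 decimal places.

seg 1 [0°–79.1°] dwell: s stays 0.0000
seg 2 [79.1°–108°] uniform, h=16: full span → s += 16 → s = 16.0000
seg 3 [108°–129.6°] simple-harmonic, h=-15: θ=122.2° here. β=14.2, B=21.6. -15/2·(1 − cos(π·0.6574)) = -11.0595 → s = 4.9405

4.9405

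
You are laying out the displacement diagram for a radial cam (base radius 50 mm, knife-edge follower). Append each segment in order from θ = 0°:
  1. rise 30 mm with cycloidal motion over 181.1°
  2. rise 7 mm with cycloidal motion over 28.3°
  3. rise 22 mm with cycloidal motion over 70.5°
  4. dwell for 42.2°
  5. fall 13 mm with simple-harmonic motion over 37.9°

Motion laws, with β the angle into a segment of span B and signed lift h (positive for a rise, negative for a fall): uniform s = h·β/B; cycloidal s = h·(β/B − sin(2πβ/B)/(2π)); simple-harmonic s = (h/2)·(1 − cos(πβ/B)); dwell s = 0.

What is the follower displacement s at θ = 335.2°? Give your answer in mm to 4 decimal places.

seg 1 [0°–181.1°] cycloidal, h=30: full span → s += 30 → s = 30.0000
seg 2 [181.1°–209.4°] cycloidal, h=7: full span → s += 7 → s = 37.0000
seg 3 [209.4°–279.9°] cycloidal, h=22: full span → s += 22 → s = 59.0000
seg 4 [279.9°–322.1°] dwell: s stays 59.0000
seg 5 [322.1°–360°] simple-harmonic, h=-13: θ=335.2° here. β=13.1, B=37.9. -13/2·(1 − cos(π·0.3456)) = -3.4701 → s = 55.5299

55.5299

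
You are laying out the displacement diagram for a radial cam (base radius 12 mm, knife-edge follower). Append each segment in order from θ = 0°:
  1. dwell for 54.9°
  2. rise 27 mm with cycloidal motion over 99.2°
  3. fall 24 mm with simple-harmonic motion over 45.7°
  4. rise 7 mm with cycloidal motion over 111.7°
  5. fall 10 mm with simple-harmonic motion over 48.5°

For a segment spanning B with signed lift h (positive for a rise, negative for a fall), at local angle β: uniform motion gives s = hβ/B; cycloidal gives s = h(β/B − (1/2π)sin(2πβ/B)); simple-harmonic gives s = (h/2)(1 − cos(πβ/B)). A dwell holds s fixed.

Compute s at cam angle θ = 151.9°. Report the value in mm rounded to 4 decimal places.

seg 1 [0°–54.9°] dwell: s stays 0.0000
seg 2 [54.9°–154.1°] cycloidal, h=27: θ=151.9° here. β=97, B=99.2. 27·(0.9778 − sin(2π·0.9778)/(2π)) = 26.9981 → s = 26.9981

26.9981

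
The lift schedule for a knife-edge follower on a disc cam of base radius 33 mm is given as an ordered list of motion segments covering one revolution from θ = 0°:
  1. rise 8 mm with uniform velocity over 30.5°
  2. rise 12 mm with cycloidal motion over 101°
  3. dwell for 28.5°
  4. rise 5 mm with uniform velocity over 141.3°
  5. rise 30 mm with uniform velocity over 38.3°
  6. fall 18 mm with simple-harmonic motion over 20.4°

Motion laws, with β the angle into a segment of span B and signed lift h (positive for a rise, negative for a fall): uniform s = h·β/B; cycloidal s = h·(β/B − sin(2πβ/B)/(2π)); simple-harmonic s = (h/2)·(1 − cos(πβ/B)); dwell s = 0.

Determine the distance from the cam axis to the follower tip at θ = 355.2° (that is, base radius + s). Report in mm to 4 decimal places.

seg 1 [0°–30.5°] uniform, h=8: full span → s += 8 → s = 8.0000
seg 2 [30.5°–131.5°] cycloidal, h=12: full span → s += 12 → s = 20.0000
seg 3 [131.5°–160°] dwell: s stays 20.0000
seg 4 [160°–301.3°] uniform, h=5: full span → s += 5 → s = 25.0000
seg 5 [301.3°–339.6°] uniform, h=30: full span → s += 30 → s = 55.0000
seg 6 [339.6°–360°] simple-harmonic, h=-18: θ=355.2° here. β=15.6, B=20.4. -18/2·(1 − cos(π·0.7647)) = -15.6511 → s = 39.3489
radial distance = base radius + s = 33 + 39.3489 = 72.3489

72.3489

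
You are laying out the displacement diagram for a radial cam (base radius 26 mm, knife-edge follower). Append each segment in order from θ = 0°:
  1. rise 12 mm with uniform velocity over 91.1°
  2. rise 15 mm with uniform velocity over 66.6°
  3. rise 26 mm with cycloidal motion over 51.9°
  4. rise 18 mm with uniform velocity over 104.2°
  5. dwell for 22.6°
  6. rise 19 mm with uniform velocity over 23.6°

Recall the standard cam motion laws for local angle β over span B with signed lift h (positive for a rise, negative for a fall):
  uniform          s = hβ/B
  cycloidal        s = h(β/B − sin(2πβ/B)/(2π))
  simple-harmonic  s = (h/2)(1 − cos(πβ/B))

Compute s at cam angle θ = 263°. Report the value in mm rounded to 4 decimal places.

seg 1 [0°–91.1°] uniform, h=12: full span → s += 12 → s = 12.0000
seg 2 [91.1°–157.7°] uniform, h=15: full span → s += 15 → s = 27.0000
seg 3 [157.7°–209.6°] cycloidal, h=26: full span → s += 26 → s = 53.0000
seg 4 [209.6°–313.8°] uniform, h=18: θ=263° here. β=53.4, B=104.2. 18·53.4/104.2 = 9.2246 → s = 62.2246

62.2246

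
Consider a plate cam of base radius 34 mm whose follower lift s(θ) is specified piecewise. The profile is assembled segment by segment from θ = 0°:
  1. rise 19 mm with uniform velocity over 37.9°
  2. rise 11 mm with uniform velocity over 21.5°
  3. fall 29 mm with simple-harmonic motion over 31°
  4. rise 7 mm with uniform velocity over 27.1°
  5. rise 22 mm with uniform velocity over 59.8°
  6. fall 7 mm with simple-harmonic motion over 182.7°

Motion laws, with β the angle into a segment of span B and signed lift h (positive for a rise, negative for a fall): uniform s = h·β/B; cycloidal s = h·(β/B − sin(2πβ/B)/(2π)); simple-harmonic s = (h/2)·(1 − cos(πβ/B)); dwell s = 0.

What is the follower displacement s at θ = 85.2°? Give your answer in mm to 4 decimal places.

seg 1 [0°–37.9°] uniform, h=19: full span → s += 19 → s = 19.0000
seg 2 [37.9°–59.4°] uniform, h=11: full span → s += 11 → s = 30.0000
seg 3 [59.4°–90.4°] simple-harmonic, h=-29: θ=85.2° here. β=25.8, B=31. -29/2·(1 − cos(π·0.8323)) = -27.0328 → s = 2.9672

2.9672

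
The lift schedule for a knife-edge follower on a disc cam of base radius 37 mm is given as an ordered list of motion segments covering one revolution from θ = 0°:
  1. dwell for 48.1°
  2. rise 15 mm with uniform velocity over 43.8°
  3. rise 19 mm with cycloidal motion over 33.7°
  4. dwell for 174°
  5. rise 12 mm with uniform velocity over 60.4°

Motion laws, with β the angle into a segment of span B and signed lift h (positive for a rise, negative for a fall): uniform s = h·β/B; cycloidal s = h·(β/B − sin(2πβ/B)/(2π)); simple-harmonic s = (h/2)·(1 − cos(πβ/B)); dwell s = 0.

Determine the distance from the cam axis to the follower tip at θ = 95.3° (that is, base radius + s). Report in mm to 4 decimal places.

seg 1 [0°–48.1°] dwell: s stays 0.0000
seg 2 [48.1°–91.9°] uniform, h=15: full span → s += 15 → s = 15.0000
seg 3 [91.9°–125.6°] cycloidal, h=19: θ=95.3° here. β=3.4, B=33.7. 19·(0.1009 − sin(2π·0.1009)/(2π)) = 0.1258 → s = 15.1258
radial distance = base radius + s = 37 + 15.1258 = 52.1258

52.1258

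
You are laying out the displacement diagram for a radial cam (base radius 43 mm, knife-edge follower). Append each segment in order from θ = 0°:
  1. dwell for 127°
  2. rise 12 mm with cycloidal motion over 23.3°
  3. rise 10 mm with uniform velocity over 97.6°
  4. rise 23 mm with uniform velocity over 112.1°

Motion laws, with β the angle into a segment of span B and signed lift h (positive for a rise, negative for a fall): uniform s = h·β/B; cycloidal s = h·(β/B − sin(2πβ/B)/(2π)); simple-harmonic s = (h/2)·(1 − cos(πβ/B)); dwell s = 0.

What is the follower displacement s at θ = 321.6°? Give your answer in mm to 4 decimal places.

seg 1 [0°–127°] dwell: s stays 0.0000
seg 2 [127°–150.3°] cycloidal, h=12: full span → s += 12 → s = 12.0000
seg 3 [150.3°–247.9°] uniform, h=10: full span → s += 10 → s = 22.0000
seg 4 [247.9°–360°] uniform, h=23: θ=321.6° here. β=73.7, B=112.1. 23·73.7/112.1 = 15.1213 → s = 37.1213

37.1213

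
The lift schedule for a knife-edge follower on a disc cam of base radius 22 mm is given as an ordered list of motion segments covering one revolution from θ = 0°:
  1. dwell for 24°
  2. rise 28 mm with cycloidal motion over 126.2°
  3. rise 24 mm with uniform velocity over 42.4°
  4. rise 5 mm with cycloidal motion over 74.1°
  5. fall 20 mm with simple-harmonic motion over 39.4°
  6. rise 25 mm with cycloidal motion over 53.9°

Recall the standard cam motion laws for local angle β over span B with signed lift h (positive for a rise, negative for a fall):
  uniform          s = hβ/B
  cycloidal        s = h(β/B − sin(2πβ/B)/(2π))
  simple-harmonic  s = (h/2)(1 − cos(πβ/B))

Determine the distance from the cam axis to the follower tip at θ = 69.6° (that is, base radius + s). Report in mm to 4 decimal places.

seg 1 [0°–24°] dwell: s stays 0.0000
seg 2 [24°–150.2°] cycloidal, h=28: θ=69.6° here. β=45.6, B=126.2. 28·(0.3613 − sin(2π·0.3613)/(2π)) = 6.7075 → s = 6.7075
radial distance = base radius + s = 22 + 6.7075 = 28.7075

28.7075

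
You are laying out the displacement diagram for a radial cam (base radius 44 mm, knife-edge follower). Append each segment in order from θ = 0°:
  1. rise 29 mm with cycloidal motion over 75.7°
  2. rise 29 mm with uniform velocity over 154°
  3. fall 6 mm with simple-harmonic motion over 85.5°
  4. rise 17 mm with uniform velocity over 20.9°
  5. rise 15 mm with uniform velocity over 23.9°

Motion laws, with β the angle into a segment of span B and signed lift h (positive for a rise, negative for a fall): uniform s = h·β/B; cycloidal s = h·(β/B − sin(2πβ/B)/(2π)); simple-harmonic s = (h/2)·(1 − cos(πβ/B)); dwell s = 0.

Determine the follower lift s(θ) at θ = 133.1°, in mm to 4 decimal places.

seg 1 [0°–75.7°] cycloidal, h=29: full span → s += 29 → s = 29.0000
seg 2 [75.7°–229.7°] uniform, h=29: θ=133.1° here. β=57.4, B=154. 29·57.4/154 = 10.8091 → s = 39.8091

39.8091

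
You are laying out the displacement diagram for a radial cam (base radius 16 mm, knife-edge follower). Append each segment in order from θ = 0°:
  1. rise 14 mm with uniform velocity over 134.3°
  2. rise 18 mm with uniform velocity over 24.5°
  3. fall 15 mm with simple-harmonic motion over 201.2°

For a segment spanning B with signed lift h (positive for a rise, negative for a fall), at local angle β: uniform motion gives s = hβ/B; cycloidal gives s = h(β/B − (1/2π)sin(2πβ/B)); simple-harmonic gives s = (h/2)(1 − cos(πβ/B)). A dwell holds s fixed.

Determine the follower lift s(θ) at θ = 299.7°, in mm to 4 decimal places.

seg 1 [0°–134.3°] uniform, h=14: full span → s += 14 → s = 14.0000
seg 2 [134.3°–158.8°] uniform, h=18: full span → s += 18 → s = 32.0000
seg 3 [158.8°–360°] simple-harmonic, h=-15: θ=299.7° here. β=140.9, B=201.2. -15/2·(1 − cos(π·0.7003)) = -11.9141 → s = 20.0859

20.0859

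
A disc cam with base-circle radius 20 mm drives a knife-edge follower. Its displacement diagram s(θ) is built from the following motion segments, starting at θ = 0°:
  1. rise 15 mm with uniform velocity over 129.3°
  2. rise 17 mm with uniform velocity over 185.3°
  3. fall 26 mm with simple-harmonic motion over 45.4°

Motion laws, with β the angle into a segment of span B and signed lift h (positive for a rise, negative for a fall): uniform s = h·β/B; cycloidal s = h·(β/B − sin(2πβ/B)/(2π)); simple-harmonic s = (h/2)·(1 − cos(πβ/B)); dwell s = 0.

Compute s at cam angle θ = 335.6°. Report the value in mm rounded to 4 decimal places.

seg 1 [0°–129.3°] uniform, h=15: full span → s += 15 → s = 15.0000
seg 2 [129.3°–314.6°] uniform, h=17: full span → s += 17 → s = 32.0000
seg 3 [314.6°–360°] simple-harmonic, h=-26: θ=335.6° here. β=21, B=45.4. -26/2·(1 − cos(π·0.4626)) = -11.4742 → s = 20.5258

20.5258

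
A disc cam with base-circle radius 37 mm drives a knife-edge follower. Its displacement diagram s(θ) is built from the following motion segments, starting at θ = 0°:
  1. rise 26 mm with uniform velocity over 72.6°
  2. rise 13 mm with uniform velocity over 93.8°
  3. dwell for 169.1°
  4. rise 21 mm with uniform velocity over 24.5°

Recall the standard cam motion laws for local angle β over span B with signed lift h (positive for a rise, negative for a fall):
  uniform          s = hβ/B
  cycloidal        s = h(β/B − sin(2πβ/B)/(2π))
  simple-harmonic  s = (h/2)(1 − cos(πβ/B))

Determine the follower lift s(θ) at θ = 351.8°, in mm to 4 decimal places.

seg 1 [0°–72.6°] uniform, h=26: full span → s += 26 → s = 26.0000
seg 2 [72.6°–166.4°] uniform, h=13: full span → s += 13 → s = 39.0000
seg 3 [166.4°–335.5°] dwell: s stays 39.0000
seg 4 [335.5°–360°] uniform, h=21: θ=351.8° here. β=16.3, B=24.5. 21·16.3/24.5 = 13.9714 → s = 52.9714

52.9714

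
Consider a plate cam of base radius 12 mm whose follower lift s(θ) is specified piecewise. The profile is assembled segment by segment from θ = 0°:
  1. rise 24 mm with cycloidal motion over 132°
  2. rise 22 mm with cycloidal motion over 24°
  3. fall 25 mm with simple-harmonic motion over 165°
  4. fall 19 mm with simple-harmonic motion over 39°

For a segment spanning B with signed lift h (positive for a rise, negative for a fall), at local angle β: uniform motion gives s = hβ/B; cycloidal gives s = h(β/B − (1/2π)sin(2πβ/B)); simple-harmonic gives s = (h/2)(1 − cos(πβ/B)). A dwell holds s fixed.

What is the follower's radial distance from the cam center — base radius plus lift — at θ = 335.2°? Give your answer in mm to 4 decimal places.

seg 1 [0°–132°] cycloidal, h=24: full span → s += 24 → s = 24.0000
seg 2 [132°–156°] cycloidal, h=22: full span → s += 22 → s = 46.0000
seg 3 [156°–321°] simple-harmonic, h=-25: full span → s += -25 → s = 21.0000
seg 4 [321°–360°] simple-harmonic, h=-19: θ=335.2° here. β=14.2, B=39. -19/2·(1 − cos(π·0.3641)) = -5.5662 → s = 15.4338
radial distance = base radius + s = 12 + 15.4338 = 27.4338

27.4338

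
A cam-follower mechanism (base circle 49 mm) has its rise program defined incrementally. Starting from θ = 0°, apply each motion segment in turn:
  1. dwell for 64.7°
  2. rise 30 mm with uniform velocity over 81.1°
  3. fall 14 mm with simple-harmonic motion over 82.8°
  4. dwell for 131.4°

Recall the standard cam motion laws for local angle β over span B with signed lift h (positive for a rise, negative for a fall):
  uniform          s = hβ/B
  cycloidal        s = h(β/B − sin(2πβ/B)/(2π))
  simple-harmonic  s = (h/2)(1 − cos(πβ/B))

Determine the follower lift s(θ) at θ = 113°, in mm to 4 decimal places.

seg 1 [0°–64.7°] dwell: s stays 0.0000
seg 2 [64.7°–145.8°] uniform, h=30: θ=113° here. β=48.3, B=81.1. 30·48.3/81.1 = 17.8668 → s = 17.8668

17.8668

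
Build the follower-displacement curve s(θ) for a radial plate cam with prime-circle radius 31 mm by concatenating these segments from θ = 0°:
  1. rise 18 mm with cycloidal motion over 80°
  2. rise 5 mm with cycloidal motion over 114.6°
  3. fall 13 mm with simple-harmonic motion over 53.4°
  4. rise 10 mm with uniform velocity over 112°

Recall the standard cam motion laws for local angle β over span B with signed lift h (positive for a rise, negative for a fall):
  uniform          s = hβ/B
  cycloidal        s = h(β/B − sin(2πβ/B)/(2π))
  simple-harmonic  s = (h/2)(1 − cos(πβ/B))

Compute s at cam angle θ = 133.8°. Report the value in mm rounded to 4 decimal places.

seg 1 [0°–80°] cycloidal, h=18: full span → s += 18 → s = 18.0000
seg 2 [80°–194.6°] cycloidal, h=5: θ=133.8° here. β=53.8, B=114.6. 5·(0.4695 − sin(2π·0.4695)/(2π)) = 2.1955 → s = 20.1955

20.1955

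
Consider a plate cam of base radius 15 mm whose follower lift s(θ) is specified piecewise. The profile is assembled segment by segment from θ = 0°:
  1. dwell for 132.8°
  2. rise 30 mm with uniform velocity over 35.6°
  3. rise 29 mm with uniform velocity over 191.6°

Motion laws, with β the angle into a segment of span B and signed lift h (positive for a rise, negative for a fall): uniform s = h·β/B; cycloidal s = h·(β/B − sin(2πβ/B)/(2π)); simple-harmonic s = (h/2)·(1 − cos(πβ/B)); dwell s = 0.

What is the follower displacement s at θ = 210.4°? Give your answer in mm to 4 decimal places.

seg 1 [0°–132.8°] dwell: s stays 0.0000
seg 2 [132.8°–168.4°] uniform, h=30: full span → s += 30 → s = 30.0000
seg 3 [168.4°–360°] uniform, h=29: θ=210.4° here. β=42, B=191.6. 29·42/191.6 = 6.3570 → s = 36.3570

36.3570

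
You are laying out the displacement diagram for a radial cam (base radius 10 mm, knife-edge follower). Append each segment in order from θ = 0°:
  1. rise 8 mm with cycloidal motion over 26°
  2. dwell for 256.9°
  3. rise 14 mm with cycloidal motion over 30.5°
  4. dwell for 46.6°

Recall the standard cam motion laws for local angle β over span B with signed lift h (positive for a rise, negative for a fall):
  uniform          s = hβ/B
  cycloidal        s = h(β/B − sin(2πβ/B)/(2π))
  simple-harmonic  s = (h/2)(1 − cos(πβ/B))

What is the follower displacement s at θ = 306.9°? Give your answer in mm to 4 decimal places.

seg 1 [0°–26°] cycloidal, h=8: full span → s += 8 → s = 8.0000
seg 2 [26°–282.9°] dwell: s stays 8.0000
seg 3 [282.9°–313.4°] cycloidal, h=14: θ=306.9° here. β=24, B=30.5. 14·(0.7869 − sin(2π·0.7869)/(2π)) = 13.1850 → s = 21.1850

21.1850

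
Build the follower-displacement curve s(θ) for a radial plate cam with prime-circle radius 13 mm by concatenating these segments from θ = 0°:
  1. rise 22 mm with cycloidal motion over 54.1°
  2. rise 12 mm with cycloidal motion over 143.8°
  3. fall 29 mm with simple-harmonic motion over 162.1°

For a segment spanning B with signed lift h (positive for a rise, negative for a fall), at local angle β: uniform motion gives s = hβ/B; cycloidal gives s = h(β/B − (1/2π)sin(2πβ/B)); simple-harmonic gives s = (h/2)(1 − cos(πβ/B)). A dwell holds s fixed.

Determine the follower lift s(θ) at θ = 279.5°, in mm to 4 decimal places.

seg 1 [0°–54.1°] cycloidal, h=22: full span → s += 22 → s = 22.0000
seg 2 [54.1°–197.9°] cycloidal, h=12: full span → s += 12 → s = 34.0000
seg 3 [197.9°–360°] simple-harmonic, h=-29: θ=279.5° here. β=81.6, B=162.1. -29/2·(1 − cos(π·0.5034)) = -14.6546 → s = 19.3454

19.3454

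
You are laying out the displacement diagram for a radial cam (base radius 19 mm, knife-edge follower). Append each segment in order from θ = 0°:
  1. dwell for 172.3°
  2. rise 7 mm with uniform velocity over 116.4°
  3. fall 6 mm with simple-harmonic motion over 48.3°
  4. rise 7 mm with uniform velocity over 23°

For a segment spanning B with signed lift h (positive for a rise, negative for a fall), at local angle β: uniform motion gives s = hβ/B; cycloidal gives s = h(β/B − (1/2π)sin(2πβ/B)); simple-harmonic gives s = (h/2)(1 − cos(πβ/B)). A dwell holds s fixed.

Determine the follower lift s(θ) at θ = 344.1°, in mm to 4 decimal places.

seg 1 [0°–172.3°] dwell: s stays 0.0000
seg 2 [172.3°–288.7°] uniform, h=7: full span → s += 7 → s = 7.0000
seg 3 [288.7°–337°] simple-harmonic, h=-6: full span → s += -6 → s = 1.0000
seg 4 [337°–360°] uniform, h=7: θ=344.1° here. β=7.1, B=23. 7·7.1/23 = 2.1609 → s = 3.1609

3.1609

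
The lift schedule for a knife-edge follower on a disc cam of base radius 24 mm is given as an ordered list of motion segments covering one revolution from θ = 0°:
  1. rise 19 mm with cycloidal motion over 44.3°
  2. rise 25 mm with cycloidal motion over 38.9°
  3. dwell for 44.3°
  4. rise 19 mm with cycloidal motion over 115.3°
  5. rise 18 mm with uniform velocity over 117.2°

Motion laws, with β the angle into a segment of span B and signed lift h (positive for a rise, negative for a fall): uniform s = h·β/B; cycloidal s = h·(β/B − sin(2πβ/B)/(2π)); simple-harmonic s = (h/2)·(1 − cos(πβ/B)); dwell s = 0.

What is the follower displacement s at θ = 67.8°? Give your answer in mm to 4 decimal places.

seg 1 [0°–44.3°] cycloidal, h=19: full span → s += 19 → s = 19.0000
seg 2 [44.3°–83.2°] cycloidal, h=25: θ=67.8° here. β=23.5, B=38.9. 25·(0.6041 − sin(2π·0.6041)/(2π)) = 17.5240 → s = 36.5240

36.5240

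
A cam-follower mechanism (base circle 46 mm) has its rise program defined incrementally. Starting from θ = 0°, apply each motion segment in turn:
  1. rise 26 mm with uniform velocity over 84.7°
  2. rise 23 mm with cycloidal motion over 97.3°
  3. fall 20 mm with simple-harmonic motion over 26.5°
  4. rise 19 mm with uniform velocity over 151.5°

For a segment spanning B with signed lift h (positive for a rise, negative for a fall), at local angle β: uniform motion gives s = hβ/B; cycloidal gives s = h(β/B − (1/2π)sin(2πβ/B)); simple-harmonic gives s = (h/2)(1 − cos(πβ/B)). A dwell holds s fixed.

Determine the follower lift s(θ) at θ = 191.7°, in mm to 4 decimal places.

seg 1 [0°–84.7°] uniform, h=26: full span → s += 26 → s = 26.0000
seg 2 [84.7°–182°] cycloidal, h=23: full span → s += 23 → s = 49.0000
seg 3 [182°–208.5°] simple-harmonic, h=-20: θ=191.7° here. β=9.7, B=26.5. -20/2·(1 − cos(π·0.3660)) = -5.9146 → s = 43.0854

43.0854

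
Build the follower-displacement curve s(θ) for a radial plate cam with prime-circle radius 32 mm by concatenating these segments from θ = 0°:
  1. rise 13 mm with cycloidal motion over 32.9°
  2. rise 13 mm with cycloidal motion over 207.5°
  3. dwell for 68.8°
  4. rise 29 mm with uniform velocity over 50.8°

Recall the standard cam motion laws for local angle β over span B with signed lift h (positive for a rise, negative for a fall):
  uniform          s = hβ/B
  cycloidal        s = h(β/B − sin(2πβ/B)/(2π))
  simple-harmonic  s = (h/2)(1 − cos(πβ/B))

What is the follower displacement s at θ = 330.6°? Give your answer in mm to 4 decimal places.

seg 1 [0°–32.9°] cycloidal, h=13: full span → s += 13 → s = 13.0000
seg 2 [32.9°–240.4°] cycloidal, h=13: full span → s += 13 → s = 26.0000
seg 3 [240.4°–309.2°] dwell: s stays 26.0000
seg 4 [309.2°–360°] uniform, h=29: θ=330.6° here. β=21.4, B=50.8. 29·21.4/50.8 = 12.2165 → s = 38.2165

38.2165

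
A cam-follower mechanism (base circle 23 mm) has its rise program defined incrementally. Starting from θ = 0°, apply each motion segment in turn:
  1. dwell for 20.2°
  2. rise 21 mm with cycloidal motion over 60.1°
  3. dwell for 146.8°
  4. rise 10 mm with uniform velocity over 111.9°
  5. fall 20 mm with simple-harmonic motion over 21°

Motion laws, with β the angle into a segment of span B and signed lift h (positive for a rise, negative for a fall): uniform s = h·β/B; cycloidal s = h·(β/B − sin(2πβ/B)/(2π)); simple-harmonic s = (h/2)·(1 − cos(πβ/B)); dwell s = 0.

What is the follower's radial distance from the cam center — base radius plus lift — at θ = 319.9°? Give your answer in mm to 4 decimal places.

seg 1 [0°–20.2°] dwell: s stays 0.0000
seg 2 [20.2°–80.3°] cycloidal, h=21: full span → s += 21 → s = 21.0000
seg 3 [80.3°–227.1°] dwell: s stays 21.0000
seg 4 [227.1°–339°] uniform, h=10: θ=319.9° here. β=92.8, B=111.9. 10·92.8/111.9 = 8.2931 → s = 29.2931
radial distance = base radius + s = 23 + 29.2931 = 52.2931

52.2931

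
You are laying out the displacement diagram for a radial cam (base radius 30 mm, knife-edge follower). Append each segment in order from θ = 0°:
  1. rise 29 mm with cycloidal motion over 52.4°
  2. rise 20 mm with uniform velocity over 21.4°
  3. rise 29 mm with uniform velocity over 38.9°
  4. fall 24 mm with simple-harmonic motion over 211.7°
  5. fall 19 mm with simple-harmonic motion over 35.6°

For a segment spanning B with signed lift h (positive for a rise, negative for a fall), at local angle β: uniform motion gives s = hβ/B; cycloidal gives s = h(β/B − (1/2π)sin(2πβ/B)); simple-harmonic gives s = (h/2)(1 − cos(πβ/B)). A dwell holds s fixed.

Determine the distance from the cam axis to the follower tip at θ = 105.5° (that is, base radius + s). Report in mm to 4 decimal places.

seg 1 [0°–52.4°] cycloidal, h=29: full span → s += 29 → s = 29.0000
seg 2 [52.4°–73.8°] uniform, h=20: full span → s += 20 → s = 49.0000
seg 3 [73.8°–112.7°] uniform, h=29: θ=105.5° here. β=31.7, B=38.9. 29·31.7/38.9 = 23.6324 → s = 72.6324
radial distance = base radius + s = 30 + 72.6324 = 102.6324

102.6324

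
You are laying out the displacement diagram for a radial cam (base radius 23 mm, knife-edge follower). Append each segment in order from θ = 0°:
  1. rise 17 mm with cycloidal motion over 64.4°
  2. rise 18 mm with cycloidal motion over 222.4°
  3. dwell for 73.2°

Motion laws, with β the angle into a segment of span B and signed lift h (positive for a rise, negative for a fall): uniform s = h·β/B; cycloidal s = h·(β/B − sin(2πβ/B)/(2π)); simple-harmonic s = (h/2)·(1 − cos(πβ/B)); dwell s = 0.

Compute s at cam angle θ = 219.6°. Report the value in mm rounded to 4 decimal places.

seg 1 [0°–64.4°] cycloidal, h=17: full span → s += 17 → s = 17.0000
seg 2 [64.4°–286.8°] cycloidal, h=18: θ=219.6° here. β=155.2, B=222.4. 18·(0.6978 − sin(2π·0.6978)/(2π)) = 15.2735 → s = 32.2735

32.2735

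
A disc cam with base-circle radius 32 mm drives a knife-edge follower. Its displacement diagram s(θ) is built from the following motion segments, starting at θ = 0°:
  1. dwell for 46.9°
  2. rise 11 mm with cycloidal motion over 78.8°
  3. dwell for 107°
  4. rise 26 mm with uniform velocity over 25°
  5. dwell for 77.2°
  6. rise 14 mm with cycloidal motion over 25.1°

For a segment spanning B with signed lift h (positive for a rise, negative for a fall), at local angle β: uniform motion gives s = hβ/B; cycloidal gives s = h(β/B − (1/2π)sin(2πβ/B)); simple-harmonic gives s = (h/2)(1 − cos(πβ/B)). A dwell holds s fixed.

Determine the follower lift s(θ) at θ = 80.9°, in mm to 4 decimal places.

seg 1 [0°–46.9°] dwell: s stays 0.0000
seg 2 [46.9°–125.7°] cycloidal, h=11: θ=80.9° here. β=34, B=78.8. 11·(0.4315 − sin(2π·0.4315)/(2π)) = 4.0155 → s = 4.0155

4.0155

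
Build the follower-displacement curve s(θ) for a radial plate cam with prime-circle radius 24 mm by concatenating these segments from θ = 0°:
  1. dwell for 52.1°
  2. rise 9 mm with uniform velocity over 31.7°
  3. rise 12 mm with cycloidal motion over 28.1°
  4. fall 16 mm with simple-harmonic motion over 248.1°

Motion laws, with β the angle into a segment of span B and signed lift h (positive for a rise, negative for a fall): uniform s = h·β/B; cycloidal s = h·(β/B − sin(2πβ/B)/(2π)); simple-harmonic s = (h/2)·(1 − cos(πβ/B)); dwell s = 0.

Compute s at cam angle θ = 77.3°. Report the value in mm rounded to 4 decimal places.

seg 1 [0°–52.1°] dwell: s stays 0.0000
seg 2 [52.1°–83.8°] uniform, h=9: θ=77.3° here. β=25.2, B=31.7. 9·25.2/31.7 = 7.1546 → s = 7.1546

7.1546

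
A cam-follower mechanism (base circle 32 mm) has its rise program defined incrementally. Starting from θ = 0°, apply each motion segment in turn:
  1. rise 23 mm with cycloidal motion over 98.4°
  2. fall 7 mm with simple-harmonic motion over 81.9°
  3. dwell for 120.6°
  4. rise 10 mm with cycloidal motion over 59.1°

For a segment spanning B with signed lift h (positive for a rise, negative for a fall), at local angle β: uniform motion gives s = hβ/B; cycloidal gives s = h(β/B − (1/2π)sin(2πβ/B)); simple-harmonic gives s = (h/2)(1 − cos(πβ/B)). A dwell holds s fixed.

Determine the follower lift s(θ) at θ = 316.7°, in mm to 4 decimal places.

seg 1 [0°–98.4°] cycloidal, h=23: full span → s += 23 → s = 23.0000
seg 2 [98.4°–180.3°] simple-harmonic, h=-7: full span → s += -7 → s = 16.0000
seg 3 [180.3°–300.9°] dwell: s stays 16.0000
seg 4 [300.9°–360°] cycloidal, h=10: θ=316.7° here. β=15.8, B=59.1. 10·(0.2673 − sin(2π·0.2673)/(2π)) = 1.0913 → s = 17.0913

17.0913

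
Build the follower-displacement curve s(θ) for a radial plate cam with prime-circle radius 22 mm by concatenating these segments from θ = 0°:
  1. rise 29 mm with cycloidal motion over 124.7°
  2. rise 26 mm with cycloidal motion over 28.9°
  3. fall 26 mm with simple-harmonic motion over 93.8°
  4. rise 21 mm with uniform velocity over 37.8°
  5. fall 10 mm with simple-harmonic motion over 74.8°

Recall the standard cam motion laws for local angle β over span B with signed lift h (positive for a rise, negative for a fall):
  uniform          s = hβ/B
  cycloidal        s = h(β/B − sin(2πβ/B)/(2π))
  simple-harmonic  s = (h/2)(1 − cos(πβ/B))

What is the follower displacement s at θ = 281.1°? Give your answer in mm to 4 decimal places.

seg 1 [0°–124.7°] cycloidal, h=29: full span → s += 29 → s = 29.0000
seg 2 [124.7°–153.6°] cycloidal, h=26: full span → s += 26 → s = 55.0000
seg 3 [153.6°–247.4°] simple-harmonic, h=-26: full span → s += -26 → s = 29.0000
seg 4 [247.4°–285.2°] uniform, h=21: θ=281.1° here. β=33.7, B=37.8. 21·33.7/37.8 = 18.7222 → s = 47.7222

47.7222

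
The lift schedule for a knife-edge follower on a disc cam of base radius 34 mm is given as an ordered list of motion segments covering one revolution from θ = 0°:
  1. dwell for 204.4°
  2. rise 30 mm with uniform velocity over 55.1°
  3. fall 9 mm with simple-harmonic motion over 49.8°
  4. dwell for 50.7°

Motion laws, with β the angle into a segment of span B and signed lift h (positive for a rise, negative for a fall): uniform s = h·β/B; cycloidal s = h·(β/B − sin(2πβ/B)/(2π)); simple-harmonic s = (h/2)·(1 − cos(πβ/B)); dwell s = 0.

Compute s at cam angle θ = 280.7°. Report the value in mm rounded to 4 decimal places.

seg 1 [0°–204.4°] dwell: s stays 0.0000
seg 2 [204.4°–259.5°] uniform, h=30: full span → s += 30 → s = 30.0000
seg 3 [259.5°–309.3°] simple-harmonic, h=-9: θ=280.7° here. β=21.2, B=49.8. -9/2·(1 − cos(π·0.4257)) = -3.4592 → s = 26.5408

26.5408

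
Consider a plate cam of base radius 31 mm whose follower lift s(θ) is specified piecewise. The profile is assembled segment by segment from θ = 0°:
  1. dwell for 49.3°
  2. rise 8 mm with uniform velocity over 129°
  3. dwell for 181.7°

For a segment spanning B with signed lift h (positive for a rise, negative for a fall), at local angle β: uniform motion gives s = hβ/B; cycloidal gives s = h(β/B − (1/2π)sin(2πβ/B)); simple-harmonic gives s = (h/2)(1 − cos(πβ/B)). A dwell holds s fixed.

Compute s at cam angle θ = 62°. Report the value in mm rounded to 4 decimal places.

seg 1 [0°–49.3°] dwell: s stays 0.0000
seg 2 [49.3°–178.3°] uniform, h=8: θ=62° here. β=12.7, B=129. 8·12.7/129 = 0.7876 → s = 0.7876

0.7876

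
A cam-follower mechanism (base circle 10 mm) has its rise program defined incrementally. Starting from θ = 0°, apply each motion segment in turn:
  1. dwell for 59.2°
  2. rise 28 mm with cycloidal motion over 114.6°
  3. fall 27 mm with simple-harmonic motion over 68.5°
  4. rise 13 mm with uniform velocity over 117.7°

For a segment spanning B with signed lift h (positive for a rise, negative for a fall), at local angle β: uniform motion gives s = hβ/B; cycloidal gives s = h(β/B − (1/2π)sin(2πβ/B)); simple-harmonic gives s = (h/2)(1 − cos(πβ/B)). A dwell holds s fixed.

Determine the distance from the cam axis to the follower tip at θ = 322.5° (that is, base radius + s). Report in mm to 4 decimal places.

seg 1 [0°–59.2°] dwell: s stays 0.0000
seg 2 [59.2°–173.8°] cycloidal, h=28: full span → s += 28 → s = 28.0000
seg 3 [173.8°–242.3°] simple-harmonic, h=-27: full span → s += -27 → s = 1.0000
seg 4 [242.3°–360°] uniform, h=13: θ=322.5° here. β=80.2, B=117.7. 13·80.2/117.7 = 8.8581 → s = 9.8581
radial distance = base radius + s = 10 + 9.8581 = 19.8581

19.8581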